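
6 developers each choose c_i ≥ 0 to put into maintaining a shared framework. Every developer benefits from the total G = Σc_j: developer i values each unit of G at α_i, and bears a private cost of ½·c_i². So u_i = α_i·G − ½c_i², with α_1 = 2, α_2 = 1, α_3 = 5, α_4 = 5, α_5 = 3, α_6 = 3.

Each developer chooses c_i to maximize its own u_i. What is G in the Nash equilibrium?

19

Developer i's FOC: ∂u_i/∂c_i = α_i − c_i = 0, so c_i* = α_i.
NE contributions = (2, 1, 5, 5, 3, 3); G = 19.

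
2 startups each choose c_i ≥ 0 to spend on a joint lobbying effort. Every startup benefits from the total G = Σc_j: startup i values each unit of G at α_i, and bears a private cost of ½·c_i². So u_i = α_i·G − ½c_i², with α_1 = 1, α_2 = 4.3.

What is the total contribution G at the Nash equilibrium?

5.3

Startup i's FOC: ∂u_i/∂c_i = α_i − c_i = 0, so c_i* = α_i.
NE contributions = (1, 4.3); G = 5.3.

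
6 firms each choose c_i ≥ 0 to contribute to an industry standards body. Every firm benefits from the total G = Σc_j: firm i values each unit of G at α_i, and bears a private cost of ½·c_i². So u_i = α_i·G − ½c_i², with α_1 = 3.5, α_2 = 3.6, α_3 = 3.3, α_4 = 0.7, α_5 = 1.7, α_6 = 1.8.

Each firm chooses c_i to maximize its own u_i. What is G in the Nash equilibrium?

Firm i's FOC: ∂u_i/∂c_i = α_i − c_i = 0, so c_i* = α_i.
NE contributions = (3.5, 3.6, 3.3, 0.7, 1.7, 1.8); G = 14.6.

14.6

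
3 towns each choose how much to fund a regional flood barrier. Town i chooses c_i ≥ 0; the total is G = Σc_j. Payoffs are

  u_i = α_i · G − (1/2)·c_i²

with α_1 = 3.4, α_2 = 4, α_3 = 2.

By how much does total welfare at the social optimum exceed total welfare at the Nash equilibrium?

59.96

Town i's FOC: ∂u_i/∂c_i = α_i − c_i = 0, so c_i* = α_i.
NE contributions = (3.4, 4, 2); G = 9.4.
W^NE = (Σα)·G − ½Σα_i² = 9.4² − ½·31.56 = 72.58.
Planner sets c_i = Σα_j = 9.4 for every i, so G^SO = 3·9.4 = 28.2.
W^SO = (Σα)·G^SO − ½·3·(Σα)² = (3/2)·9.4² = 132.54.
Deadweight loss = W^SO − W^NE = 59.96.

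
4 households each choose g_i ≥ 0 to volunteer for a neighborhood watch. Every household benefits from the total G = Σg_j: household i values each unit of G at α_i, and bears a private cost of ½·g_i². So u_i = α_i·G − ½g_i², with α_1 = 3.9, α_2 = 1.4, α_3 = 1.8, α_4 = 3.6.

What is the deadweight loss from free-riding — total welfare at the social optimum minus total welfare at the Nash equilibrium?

Household i's FOC: ∂u_i/∂g_i = α_i − g_i = 0, so g_i* = α_i.
NE contributions = (3.9, 1.4, 1.8, 3.6); G = 10.7.
W^NE = (Σα)·G − ½Σα_i² = 10.7² − ½·33.37 = 97.805.
Planner sets g_i = Σα_j = 10.7 for every i, so G^SO = 4·10.7 = 42.8.
W^SO = (Σα)·G^SO − ½·4·(Σα)² = (4/2)·10.7² = 228.98.
Deadweight loss = W^SO − W^NE = 131.175.

131.175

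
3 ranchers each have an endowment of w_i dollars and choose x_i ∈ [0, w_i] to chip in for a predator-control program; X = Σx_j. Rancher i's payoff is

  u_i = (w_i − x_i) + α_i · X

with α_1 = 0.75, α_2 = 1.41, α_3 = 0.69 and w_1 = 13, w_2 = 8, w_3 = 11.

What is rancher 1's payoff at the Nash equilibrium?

∂u_i/∂x_i = α_i − 1, so rancher i contributes w_i if α_i > 1, else 0.
α_i > 1 for i ∈ {2}; NE contributions (0, 8, 0), X = 8.
u_1 = (13 − 0) + 0.75·8 = 19.

19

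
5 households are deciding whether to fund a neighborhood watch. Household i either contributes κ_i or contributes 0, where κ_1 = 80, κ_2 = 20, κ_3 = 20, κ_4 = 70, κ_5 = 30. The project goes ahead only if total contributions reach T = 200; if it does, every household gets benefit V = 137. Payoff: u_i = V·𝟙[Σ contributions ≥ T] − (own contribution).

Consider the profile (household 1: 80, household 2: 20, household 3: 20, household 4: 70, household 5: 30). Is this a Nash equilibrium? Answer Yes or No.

No

Total = 220 ≥ 200: provided.
Household 1 (pledges 80, payoff 57): dropping to 0 → total 140, payoff 0. No gain.
Household 2 (pledges 20, payoff 117): dropping to 0 → total 200, payoff 137. Profitable deviation.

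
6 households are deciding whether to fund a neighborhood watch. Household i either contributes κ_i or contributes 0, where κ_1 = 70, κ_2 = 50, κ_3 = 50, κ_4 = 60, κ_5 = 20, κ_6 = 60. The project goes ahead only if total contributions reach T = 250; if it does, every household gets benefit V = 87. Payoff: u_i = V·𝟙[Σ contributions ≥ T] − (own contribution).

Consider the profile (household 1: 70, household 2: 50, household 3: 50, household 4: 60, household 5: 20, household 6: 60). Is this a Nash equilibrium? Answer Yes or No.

Total = 310 ≥ 250: provided.
Household 1 (pledges 70, payoff 17): dropping to 0 → total 240, payoff 0. No gain.
Household 2 (pledges 50, payoff 37): dropping to 0 → total 260, payoff 87. Profitable deviation.

No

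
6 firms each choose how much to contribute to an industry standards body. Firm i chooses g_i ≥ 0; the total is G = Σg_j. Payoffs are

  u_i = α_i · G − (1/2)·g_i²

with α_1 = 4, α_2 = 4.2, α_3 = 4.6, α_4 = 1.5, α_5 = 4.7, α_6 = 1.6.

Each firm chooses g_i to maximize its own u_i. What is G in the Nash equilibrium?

Firm i's FOC: ∂u_i/∂g_i = α_i − g_i = 0, so g_i* = α_i.
NE contributions = (4, 4.2, 4.6, 1.5, 4.7, 1.6); G = 20.6.

20.6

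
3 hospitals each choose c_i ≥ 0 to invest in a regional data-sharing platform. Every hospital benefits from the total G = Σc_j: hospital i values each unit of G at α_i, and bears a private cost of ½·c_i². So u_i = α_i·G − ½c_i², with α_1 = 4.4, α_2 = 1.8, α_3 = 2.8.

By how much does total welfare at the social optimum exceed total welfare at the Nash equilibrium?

55.72

Hospital i's FOC: ∂u_i/∂c_i = α_i − c_i = 0, so c_i* = α_i.
NE contributions = (4.4, 1.8, 2.8); G = 9.
W^NE = (Σα)·G − ½Σα_i² = 9² − ½·30.44 = 65.78.
Planner sets c_i = Σα_j = 9 for every i, so G^SO = 3·9 = 27.
W^SO = (Σα)·G^SO − ½·3·(Σα)² = (3/2)·9² = 121.5.
Deadweight loss = W^SO − W^NE = 55.72.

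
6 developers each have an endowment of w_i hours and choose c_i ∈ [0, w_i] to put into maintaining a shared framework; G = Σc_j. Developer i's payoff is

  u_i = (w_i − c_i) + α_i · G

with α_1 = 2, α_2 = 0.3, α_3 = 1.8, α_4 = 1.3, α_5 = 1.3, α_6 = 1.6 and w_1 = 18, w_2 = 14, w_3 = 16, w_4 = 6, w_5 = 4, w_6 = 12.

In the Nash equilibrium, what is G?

∂u_i/∂c_i = α_i − 1, so developer i contributes w_i if α_i > 1, else 0.
α_i > 1 for i ∈ {1, 3, 4, 5, 6}; NE contributions (18, 0, 16, 6, 4, 12), G = 56.

56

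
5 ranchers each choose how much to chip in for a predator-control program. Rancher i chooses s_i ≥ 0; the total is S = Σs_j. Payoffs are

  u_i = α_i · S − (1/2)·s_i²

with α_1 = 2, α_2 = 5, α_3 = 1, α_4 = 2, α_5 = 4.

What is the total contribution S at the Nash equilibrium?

Rancher i's FOC: ∂u_i/∂s_i = α_i − s_i = 0, so s_i* = α_i.
NE contributions = (2, 5, 1, 2, 4); S = 14.

14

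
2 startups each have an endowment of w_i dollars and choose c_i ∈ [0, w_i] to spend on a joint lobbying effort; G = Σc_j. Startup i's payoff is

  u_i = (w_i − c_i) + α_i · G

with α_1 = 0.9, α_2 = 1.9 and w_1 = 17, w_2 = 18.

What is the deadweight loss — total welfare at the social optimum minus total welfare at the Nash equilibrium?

∂u_i/∂c_i = α_i − 1, so startup i contributes w_i if α_i > 1, else 0.
α_i > 1 for i ∈ {2}; NE contributions (0, 18), G = 18.
W^NE = Σw_i − G^NE + (Σα_i)·G^NE = 35 + 1.8·18 = 67.4.
Planner: ∂(Σu_j)/∂c_i = Σα_j − 1 = 1.8 > 0, so everyone contributes w_i; G^SO = 35, W^SO = 35 + 1.8·35 = 98.
Deadweight loss = 30.6.

30.6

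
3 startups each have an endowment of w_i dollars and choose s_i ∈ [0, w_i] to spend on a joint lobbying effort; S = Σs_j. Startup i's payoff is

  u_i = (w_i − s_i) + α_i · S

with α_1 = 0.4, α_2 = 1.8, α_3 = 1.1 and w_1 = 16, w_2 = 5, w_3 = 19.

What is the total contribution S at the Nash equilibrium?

24

∂u_i/∂s_i = α_i − 1, so startup i contributes w_i if α_i > 1, else 0.
α_i > 1 for i ∈ {2, 3}; NE contributions (0, 5, 19), S = 24.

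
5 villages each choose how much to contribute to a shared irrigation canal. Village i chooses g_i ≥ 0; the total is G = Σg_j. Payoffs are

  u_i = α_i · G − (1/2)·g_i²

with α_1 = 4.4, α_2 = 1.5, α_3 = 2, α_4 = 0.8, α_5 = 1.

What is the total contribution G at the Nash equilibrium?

9.7

Village i's FOC: ∂u_i/∂g_i = α_i − g_i = 0, so g_i* = α_i.
NE contributions = (4.4, 1.5, 2, 0.8, 1); G = 9.7.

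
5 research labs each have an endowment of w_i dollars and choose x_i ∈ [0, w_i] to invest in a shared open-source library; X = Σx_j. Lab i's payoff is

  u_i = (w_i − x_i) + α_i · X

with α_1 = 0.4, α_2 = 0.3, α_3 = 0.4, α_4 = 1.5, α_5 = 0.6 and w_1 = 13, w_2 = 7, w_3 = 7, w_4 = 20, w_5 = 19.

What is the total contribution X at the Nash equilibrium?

∂u_i/∂x_i = α_i − 1, so lab i contributes w_i if α_i > 1, else 0.
α_i > 1 for i ∈ {4}; NE contributions (0, 0, 0, 20, 0), X = 20.

20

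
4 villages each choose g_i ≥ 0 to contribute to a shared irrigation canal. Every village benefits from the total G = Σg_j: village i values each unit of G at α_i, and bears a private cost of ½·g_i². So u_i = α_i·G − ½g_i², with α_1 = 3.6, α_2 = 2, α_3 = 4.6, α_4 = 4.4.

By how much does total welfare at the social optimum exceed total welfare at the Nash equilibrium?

Village i's FOC: ∂u_i/∂g_i = α_i − g_i = 0, so g_i* = α_i.
NE contributions = (3.6, 2, 4.6, 4.4); G = 14.6.
W^NE = (Σα)·G − ½Σα_i² = 14.6² − ½·57.48 = 184.42.
Planner sets g_i = Σα_j = 14.6 for every i, so G^SO = 4·14.6 = 58.4.
W^SO = (Σα)·G^SO − ½·4·(Σα)² = (4/2)·14.6² = 426.32.
Deadweight loss = W^SO − W^NE = 241.9.

241.9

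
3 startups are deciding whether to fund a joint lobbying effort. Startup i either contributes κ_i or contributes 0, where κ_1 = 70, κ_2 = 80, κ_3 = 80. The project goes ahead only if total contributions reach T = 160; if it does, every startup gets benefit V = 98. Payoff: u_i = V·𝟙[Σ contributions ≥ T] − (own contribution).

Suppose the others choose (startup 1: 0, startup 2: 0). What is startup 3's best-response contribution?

Others' total = 0. Even contributing 80 gives 80 < 160: no benefit either way.
Best response: 0.

0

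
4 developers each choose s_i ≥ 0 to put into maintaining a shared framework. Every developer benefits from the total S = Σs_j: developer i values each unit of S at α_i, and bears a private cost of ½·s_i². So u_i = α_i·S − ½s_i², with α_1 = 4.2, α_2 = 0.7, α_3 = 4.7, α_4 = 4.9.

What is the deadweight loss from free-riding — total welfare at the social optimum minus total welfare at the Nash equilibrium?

Developer i's FOC: ∂u_i/∂s_i = α_i − s_i = 0, so s_i* = α_i.
NE contributions = (4.2, 0.7, 4.7, 4.9); S = 14.5.
W^NE = (Σα)·S − ½Σα_i² = 14.5² − ½·64.23 = 178.135.
Planner sets s_i = Σα_j = 14.5 for every i, so S^SO = 4·14.5 = 58.
W^SO = (Σα)·S^SO − ½·4·(Σα)² = (4/2)·14.5² = 420.5.
Deadweight loss = W^SO − W^NE = 242.365.

242.365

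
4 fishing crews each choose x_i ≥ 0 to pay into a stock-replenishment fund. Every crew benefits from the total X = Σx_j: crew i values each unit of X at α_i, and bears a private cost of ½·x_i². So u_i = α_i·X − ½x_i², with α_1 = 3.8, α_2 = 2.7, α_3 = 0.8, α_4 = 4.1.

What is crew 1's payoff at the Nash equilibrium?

36.1

Crew i's FOC: ∂u_i/∂x_i = α_i − x_i = 0, so x_i* = α_i.
NE contributions = (3.8, 2.7, 0.8, 4.1); X = 11.4.
u_1 = α_1·X − ½·(x_1)² = 3.8·11.4 − ½·3.8² = 36.1.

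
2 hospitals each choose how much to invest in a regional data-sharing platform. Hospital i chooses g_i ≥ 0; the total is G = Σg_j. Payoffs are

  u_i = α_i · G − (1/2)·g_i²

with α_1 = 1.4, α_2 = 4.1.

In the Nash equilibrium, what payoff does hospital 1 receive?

6.72

Hospital i's FOC: ∂u_i/∂g_i = α_i − g_i = 0, so g_i* = α_i.
NE contributions = (1.4, 4.1); G = 5.5.
u_1 = α_1·G − ½·(g_1)² = 1.4·5.5 − ½·1.4² = 6.72.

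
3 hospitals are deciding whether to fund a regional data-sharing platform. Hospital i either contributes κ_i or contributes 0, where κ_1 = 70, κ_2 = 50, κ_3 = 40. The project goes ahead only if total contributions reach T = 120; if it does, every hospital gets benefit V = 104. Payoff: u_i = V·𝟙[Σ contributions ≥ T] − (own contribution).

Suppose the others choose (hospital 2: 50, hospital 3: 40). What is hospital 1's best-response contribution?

Others' total = 90. Contributing 70 brings total to 160 ≥ 120: gain V − κ_1 = 34.
Best response: 70.

70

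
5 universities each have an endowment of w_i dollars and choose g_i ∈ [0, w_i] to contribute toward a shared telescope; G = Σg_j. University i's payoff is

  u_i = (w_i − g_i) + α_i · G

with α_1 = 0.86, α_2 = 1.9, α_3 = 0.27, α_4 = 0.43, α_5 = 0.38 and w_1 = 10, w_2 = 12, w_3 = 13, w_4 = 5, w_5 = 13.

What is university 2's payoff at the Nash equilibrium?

22.8

∂u_i/∂g_i = α_i − 1, so university i contributes w_i if α_i > 1, else 0.
α_i > 1 for i ∈ {2}; NE contributions (0, 12, 0, 0, 0), G = 12.
u_2 = (12 − 12) + 1.9·12 = 22.8.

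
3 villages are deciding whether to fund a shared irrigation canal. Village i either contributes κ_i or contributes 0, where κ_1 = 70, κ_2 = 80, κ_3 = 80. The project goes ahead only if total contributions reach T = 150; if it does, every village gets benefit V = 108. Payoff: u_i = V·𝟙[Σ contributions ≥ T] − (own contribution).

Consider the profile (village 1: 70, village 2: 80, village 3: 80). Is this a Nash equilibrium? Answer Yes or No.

Total = 230 ≥ 150: provided.
Village 1 (pledges 70, payoff 38): dropping to 0 → total 160, payoff 108. Profitable deviation.

No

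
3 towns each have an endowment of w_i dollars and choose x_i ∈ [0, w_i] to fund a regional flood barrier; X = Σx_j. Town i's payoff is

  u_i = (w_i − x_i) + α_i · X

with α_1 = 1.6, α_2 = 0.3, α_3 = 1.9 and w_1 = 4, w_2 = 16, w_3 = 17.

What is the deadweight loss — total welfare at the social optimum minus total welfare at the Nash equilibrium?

44.8

∂u_i/∂x_i = α_i − 1, so town i contributes w_i if α_i > 1, else 0.
α_i > 1 for i ∈ {1, 3}; NE contributions (4, 0, 17), X = 21.
W^NE = Σw_i − X^NE + (Σα_i)·X^NE = 37 + 2.8·21 = 95.8.
Planner: ∂(Σu_j)/∂x_i = Σα_j − 1 = 2.8 > 0, so everyone contributes w_i; X^SO = 37, W^SO = 37 + 2.8·37 = 140.6.
Deadweight loss = 44.8.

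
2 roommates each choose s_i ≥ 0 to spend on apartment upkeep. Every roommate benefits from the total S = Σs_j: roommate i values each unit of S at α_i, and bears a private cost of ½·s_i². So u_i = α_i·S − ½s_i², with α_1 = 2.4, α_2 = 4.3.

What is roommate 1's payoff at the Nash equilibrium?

Roommate i's FOC: ∂u_i/∂s_i = α_i − s_i = 0, so s_i* = α_i.
NE contributions = (2.4, 4.3); S = 6.7.
u_1 = α_1·S − ½·(s_1)² = 2.4·6.7 − ½·2.4² = 13.2.

13.2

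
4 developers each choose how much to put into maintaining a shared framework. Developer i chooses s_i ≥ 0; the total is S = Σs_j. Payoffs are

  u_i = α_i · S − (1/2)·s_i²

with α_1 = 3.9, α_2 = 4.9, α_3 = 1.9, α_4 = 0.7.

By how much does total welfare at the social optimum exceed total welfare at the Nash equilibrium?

Developer i's FOC: ∂u_i/∂s_i = α_i − s_i = 0, so s_i* = α_i.
NE contributions = (3.9, 4.9, 1.9, 0.7); S = 11.4.
W^NE = (Σα)·S − ½Σα_i² = 11.4² − ½·43.32 = 108.3.
Planner sets s_i = Σα_j = 11.4 for every i, so S^SO = 4·11.4 = 45.6.
W^SO = (Σα)·S^SO − ½·4·(Σα)² = (4/2)·11.4² = 259.92.
Deadweight loss = W^SO − W^NE = 151.62.

151.62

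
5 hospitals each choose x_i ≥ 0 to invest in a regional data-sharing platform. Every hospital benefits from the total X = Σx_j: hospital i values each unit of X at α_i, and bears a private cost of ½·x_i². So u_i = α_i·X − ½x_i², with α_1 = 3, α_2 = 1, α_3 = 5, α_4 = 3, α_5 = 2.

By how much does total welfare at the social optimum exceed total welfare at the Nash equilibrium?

318

Hospital i's FOC: ∂u_i/∂x_i = α_i − x_i = 0, so x_i* = α_i.
NE contributions = (3, 1, 5, 3, 2); X = 14.
W^NE = (Σα)·X − ½Σα_i² = 14² − ½·48 = 172.
Planner sets x_i = Σα_j = 14 for every i, so X^SO = 5·14 = 70.
W^SO = (Σα)·X^SO − ½·5·(Σα)² = (5/2)·14² = 490.
Deadweight loss = W^SO − W^NE = 318.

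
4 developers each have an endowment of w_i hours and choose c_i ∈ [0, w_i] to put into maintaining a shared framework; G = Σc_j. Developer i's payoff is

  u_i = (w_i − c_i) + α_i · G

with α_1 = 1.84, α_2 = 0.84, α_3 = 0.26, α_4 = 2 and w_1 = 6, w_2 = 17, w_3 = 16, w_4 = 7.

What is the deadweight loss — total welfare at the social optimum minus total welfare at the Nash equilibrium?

130.02

∂u_i/∂c_i = α_i − 1, so developer i contributes w_i if α_i > 1, else 0.
α_i > 1 for i ∈ {1, 4}; NE contributions (6, 0, 0, 7), G = 13.
W^NE = Σw_i − G^NE + (Σα_i)·G^NE = 46 + 3.94·13 = 97.22.
Planner: ∂(Σu_j)/∂c_i = Σα_j − 1 = 3.94 > 0, so everyone contributes w_i; G^SO = 46, W^SO = 46 + 3.94·46 = 227.24.
Deadweight loss = 130.02.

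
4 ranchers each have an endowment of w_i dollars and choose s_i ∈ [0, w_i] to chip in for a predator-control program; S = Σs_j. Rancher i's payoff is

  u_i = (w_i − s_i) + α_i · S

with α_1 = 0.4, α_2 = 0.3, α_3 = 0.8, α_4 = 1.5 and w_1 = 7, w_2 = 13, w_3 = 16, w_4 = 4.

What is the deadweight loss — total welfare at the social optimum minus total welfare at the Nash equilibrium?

∂u_i/∂s_i = α_i − 1, so rancher i contributes w_i if α_i > 1, else 0.
α_i > 1 for i ∈ {4}; NE contributions (0, 0, 0, 4), S = 4.
W^NE = Σw_i − S^NE + (Σα_i)·S^NE = 40 + 2·4 = 48.
Planner: ∂(Σu_j)/∂s_i = Σα_j − 1 = 2 > 0, so everyone contributes w_i; S^SO = 40, W^SO = 40 + 2·40 = 120.
Deadweight loss = 72.

72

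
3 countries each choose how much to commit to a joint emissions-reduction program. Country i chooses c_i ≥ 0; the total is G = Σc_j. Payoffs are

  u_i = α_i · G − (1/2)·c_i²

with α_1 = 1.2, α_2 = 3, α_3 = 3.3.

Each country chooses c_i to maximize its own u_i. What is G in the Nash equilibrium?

Country i's FOC: ∂u_i/∂c_i = α_i − c_i = 0, so c_i* = α_i.
NE contributions = (1.2, 3, 3.3); G = 7.5.

7.5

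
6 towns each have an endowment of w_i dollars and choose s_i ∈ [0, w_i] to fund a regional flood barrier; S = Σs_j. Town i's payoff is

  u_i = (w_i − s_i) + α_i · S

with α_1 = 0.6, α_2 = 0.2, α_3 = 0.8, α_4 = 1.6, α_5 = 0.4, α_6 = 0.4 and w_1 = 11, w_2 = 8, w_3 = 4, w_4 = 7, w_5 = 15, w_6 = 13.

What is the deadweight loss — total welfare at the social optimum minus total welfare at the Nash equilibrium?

∂u_i/∂s_i = α_i − 1, so town i contributes w_i if α_i > 1, else 0.
α_i > 1 for i ∈ {4}; NE contributions (0, 0, 0, 7, 0, 0), S = 7.
W^NE = Σw_i − S^NE + (Σα_i)·S^NE = 58 + 3·7 = 79.
Planner: ∂(Σu_j)/∂s_i = Σα_j − 1 = 3 > 0, so everyone contributes w_i; S^SO = 58, W^SO = 58 + 3·58 = 232.
Deadweight loss = 153.

153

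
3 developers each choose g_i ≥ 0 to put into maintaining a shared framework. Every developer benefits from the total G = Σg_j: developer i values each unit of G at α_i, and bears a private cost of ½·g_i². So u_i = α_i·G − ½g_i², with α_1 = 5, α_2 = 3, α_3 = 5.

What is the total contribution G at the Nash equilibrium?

Developer i's FOC: ∂u_i/∂g_i = α_i − g_i = 0, so g_i* = α_i.
NE contributions = (5, 3, 5); G = 13.

13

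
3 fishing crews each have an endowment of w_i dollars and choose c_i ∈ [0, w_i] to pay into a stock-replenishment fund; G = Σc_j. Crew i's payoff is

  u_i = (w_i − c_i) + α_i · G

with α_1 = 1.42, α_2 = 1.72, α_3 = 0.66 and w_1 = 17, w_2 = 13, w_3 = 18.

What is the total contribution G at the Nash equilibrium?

30

∂u_i/∂c_i = α_i − 1, so crew i contributes w_i if α_i > 1, else 0.
α_i > 1 for i ∈ {1, 2}; NE contributions (17, 13, 0), G = 30.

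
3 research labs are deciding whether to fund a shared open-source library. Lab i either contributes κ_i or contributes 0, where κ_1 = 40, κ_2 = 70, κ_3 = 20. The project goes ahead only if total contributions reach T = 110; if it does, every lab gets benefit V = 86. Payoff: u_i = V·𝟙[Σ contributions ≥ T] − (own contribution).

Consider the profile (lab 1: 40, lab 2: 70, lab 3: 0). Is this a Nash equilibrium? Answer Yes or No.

Total = 110 ≥ 110: provided.
Lab 1 (pledges 40, payoff 46): dropping to 0 → total 70, payoff 0. No gain.
Lab 2 (pledges 70, payoff 16): dropping to 0 → total 40, payoff 0. No gain.
Lab 3 (pledges 0, payoff 86): pledging 20 → total 130, payoff 66. No gain.

Yes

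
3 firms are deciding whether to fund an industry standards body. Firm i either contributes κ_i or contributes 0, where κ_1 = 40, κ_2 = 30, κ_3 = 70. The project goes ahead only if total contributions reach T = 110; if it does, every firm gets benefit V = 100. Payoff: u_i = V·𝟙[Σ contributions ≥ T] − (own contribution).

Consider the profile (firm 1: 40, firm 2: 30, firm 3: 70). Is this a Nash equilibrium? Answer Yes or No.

No

Total = 140 ≥ 110: provided.
Firm 1 (pledges 40, payoff 60): dropping to 0 → total 100, payoff 0. No gain.
Firm 2 (pledges 30, payoff 70): dropping to 0 → total 110, payoff 100. Profitable deviation.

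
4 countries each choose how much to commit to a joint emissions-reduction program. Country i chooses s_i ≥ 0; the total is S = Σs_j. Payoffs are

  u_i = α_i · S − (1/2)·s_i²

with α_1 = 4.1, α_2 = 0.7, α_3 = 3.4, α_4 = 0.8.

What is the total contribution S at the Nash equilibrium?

9

Country i's FOC: ∂u_i/∂s_i = α_i − s_i = 0, so s_i* = α_i.
NE contributions = (4.1, 0.7, 3.4, 0.8); S = 9.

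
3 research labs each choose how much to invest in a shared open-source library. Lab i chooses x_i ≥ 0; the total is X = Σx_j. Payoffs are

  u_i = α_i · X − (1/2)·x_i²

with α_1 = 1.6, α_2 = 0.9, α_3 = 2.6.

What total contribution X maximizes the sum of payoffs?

15.3

Planner FOC: ∂(Σu_j)/∂x_i = (Σα_j) − x_i = 0, so x_i^SO = Σα_j = 5.1 for every i; X^SO = 15.3.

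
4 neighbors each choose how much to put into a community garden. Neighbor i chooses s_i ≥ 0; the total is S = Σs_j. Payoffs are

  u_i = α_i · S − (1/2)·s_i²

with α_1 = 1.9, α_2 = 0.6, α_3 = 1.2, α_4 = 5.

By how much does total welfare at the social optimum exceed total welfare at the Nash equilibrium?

Neighbor i's FOC: ∂u_i/∂s_i = α_i − s_i = 0, so s_i* = α_i.
NE contributions = (1.9, 0.6, 1.2, 5); S = 8.7.
W^NE = (Σα)·S − ½Σα_i² = 8.7² − ½·30.41 = 60.485.
Planner sets s_i = Σα_j = 8.7 for every i, so S^SO = 4·8.7 = 34.8.
W^SO = (Σα)·S^SO − ½·4·(Σα)² = (4/2)·8.7² = 151.38.
Deadweight loss = W^SO − W^NE = 90.895.

90.895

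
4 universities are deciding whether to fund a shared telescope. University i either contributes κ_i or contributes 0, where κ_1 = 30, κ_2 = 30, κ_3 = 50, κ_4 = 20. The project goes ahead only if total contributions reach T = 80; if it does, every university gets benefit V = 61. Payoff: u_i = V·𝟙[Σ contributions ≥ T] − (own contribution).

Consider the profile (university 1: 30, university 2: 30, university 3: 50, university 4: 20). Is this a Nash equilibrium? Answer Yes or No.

Total = 130 ≥ 80: provided.
University 1 (pledges 30, payoff 31): dropping to 0 → total 100, payoff 61. Profitable deviation.

No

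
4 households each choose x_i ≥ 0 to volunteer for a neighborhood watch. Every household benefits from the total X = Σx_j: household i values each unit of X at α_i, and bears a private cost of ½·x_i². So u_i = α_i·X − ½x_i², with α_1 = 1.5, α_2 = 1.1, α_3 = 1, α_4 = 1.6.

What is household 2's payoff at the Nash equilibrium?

Household i's FOC: ∂u_i/∂x_i = α_i − x_i = 0, so x_i* = α_i.
NE contributions = (1.5, 1.1, 1, 1.6); X = 5.2.
u_2 = α_2·X − ½·(x_2)² = 1.1·5.2 − ½·1.1² = 5.115.

5.115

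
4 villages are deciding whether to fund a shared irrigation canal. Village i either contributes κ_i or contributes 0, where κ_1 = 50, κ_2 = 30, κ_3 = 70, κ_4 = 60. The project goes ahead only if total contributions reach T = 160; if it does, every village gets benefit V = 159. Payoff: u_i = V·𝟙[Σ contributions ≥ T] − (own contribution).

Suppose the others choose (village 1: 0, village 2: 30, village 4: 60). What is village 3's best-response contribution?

Others' total = 90. Contributing 70 brings total to 160 ≥ 160: gain V − κ_3 = 89.
Best response: 70.

70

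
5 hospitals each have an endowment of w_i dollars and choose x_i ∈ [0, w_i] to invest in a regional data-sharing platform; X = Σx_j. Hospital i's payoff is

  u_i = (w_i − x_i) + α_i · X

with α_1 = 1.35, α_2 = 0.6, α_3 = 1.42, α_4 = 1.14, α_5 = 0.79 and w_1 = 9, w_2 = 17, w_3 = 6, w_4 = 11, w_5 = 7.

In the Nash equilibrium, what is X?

26

∂u_i/∂x_i = α_i − 1, so hospital i contributes w_i if α_i > 1, else 0.
α_i > 1 for i ∈ {1, 3, 4}; NE contributions (9, 0, 6, 11, 0), X = 26.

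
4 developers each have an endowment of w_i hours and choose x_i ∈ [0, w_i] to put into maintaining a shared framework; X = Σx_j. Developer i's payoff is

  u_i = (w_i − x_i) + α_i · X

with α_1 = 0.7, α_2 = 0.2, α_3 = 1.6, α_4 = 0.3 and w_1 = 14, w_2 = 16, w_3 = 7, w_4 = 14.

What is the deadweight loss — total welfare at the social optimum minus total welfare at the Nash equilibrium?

79.2

∂u_i/∂x_i = α_i − 1, so developer i contributes w_i if α_i > 1, else 0.
α_i > 1 for i ∈ {3}; NE contributions (0, 0, 7, 0), X = 7.
W^NE = Σw_i − X^NE + (Σα_i)·X^NE = 51 + 1.8·7 = 63.6.
Planner: ∂(Σu_j)/∂x_i = Σα_j − 1 = 1.8 > 0, so everyone contributes w_i; X^SO = 51, W^SO = 51 + 1.8·51 = 142.8.
Deadweight loss = 79.2.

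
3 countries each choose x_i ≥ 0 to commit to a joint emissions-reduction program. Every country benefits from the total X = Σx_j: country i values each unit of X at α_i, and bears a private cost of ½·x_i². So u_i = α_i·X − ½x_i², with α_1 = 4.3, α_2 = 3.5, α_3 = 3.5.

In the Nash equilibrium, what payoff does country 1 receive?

39.345

Country i's FOC: ∂u_i/∂x_i = α_i − x_i = 0, so x_i* = α_i.
NE contributions = (4.3, 3.5, 3.5); X = 11.3.
u_1 = α_1·X − ½·(x_1)² = 4.3·11.3 − ½·4.3² = 39.345.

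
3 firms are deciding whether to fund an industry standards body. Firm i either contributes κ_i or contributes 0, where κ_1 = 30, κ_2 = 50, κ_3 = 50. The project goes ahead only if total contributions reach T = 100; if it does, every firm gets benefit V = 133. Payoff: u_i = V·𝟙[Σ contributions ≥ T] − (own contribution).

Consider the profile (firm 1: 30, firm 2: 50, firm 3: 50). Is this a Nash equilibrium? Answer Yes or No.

No

Total = 130 ≥ 100: provided.
Firm 1 (pledges 30, payoff 103): dropping to 0 → total 100, payoff 133. Profitable deviation.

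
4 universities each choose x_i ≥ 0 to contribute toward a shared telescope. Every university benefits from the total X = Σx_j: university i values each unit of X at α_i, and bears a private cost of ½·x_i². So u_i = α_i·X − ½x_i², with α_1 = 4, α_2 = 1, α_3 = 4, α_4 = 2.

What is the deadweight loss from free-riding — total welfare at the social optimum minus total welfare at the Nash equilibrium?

University i's FOC: ∂u_i/∂x_i = α_i − x_i = 0, so x_i* = α_i.
NE contributions = (4, 1, 4, 2); X = 11.
W^NE = (Σα)·X − ½Σα_i² = 11² − ½·37 = 102.5.
Planner sets x_i = Σα_j = 11 for every i, so X^SO = 4·11 = 44.
W^SO = (Σα)·X^SO − ½·4·(Σα)² = (4/2)·11² = 242.
Deadweight loss = W^SO − W^NE = 139.5.

139.5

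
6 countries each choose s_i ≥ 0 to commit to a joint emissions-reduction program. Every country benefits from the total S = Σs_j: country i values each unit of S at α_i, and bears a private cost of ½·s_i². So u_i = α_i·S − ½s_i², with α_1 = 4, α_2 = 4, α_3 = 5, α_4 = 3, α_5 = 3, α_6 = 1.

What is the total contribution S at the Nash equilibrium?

20

Country i's FOC: ∂u_i/∂s_i = α_i − s_i = 0, so s_i* = α_i.
NE contributions = (4, 4, 5, 3, 3, 1); S = 20.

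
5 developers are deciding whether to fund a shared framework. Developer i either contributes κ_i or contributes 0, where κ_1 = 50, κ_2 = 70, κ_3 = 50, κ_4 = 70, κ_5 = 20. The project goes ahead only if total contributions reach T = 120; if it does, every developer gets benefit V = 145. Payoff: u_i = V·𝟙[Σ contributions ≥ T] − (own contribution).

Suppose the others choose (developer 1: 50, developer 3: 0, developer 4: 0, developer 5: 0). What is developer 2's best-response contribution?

70

Others' total = 50. Contributing 70 brings total to 120 ≥ 120: gain V − κ_2 = 75.
Best response: 70.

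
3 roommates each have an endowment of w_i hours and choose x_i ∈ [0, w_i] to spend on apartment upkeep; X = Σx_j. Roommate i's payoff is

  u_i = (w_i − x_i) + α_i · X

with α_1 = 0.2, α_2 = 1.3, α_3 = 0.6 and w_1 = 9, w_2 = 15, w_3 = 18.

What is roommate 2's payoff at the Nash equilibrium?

19.5

∂u_i/∂x_i = α_i − 1, so roommate i contributes w_i if α_i > 1, else 0.
α_i > 1 for i ∈ {2}; NE contributions (0, 15, 0), X = 15.
u_2 = (15 − 15) + 1.3·15 = 19.5.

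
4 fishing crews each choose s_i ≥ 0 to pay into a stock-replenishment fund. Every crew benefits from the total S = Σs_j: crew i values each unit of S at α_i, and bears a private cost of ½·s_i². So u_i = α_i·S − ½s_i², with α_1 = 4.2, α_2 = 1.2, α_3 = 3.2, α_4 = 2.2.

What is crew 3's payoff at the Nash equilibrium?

Crew i's FOC: ∂u_i/∂s_i = α_i − s_i = 0, so s_i* = α_i.
NE contributions = (4.2, 1.2, 3.2, 2.2); S = 10.8.
u_3 = α_3·S − ½·(s_3)² = 3.2·10.8 − ½·3.2² = 29.44.

29.44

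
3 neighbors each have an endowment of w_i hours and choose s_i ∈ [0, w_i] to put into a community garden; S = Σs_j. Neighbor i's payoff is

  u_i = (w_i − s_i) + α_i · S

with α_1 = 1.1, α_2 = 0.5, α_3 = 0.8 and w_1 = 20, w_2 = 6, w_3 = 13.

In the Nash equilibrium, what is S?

∂u_i/∂s_i = α_i − 1, so neighbor i contributes w_i if α_i > 1, else 0.
α_i > 1 for i ∈ {1}; NE contributions (20, 0, 0), S = 20.

20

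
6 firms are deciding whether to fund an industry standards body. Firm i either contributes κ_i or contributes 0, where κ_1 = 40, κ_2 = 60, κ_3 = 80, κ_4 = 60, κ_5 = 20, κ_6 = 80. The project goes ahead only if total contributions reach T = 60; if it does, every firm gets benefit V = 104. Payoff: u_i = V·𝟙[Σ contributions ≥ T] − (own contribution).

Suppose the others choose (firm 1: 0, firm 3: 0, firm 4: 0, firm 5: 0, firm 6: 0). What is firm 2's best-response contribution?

Others' total = 0. Contributing 60 brings total to 60 ≥ 60: gain V − κ_2 = 44.
Best response: 60.

60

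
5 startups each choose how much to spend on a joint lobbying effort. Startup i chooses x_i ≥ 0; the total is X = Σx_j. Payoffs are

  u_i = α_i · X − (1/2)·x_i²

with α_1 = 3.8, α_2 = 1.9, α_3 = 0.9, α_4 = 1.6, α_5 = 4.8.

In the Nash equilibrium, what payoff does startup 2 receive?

22.895

Startup i's FOC: ∂u_i/∂x_i = α_i − x_i = 0, so x_i* = α_i.
NE contributions = (3.8, 1.9, 0.9, 1.6, 4.8); X = 13.
u_2 = α_2·X − ½·(x_2)² = 1.9·13 − ½·1.9² = 22.895.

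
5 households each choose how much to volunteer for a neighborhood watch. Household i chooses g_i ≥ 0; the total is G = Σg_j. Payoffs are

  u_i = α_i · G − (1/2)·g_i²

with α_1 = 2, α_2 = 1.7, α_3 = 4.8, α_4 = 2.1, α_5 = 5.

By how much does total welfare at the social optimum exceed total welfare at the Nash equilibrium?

Household i's FOC: ∂u_i/∂g_i = α_i − g_i = 0, so g_i* = α_i.
NE contributions = (2, 1.7, 4.8, 2.1, 5); G = 15.6.
W^NE = (Σα)·G − ½Σα_i² = 15.6² − ½·59.34 = 213.69.
Planner sets g_i = Σα_j = 15.6 for every i, so G^SO = 5·15.6 = 78.
W^SO = (Σα)·G^SO − ½·5·(Σα)² = (5/2)·15.6² = 608.4.
Deadweight loss = W^SO − W^NE = 394.71.

394.71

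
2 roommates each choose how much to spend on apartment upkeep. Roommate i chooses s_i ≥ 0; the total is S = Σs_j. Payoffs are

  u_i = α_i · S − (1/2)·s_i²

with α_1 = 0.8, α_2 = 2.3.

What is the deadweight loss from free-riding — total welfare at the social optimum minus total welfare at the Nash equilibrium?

2.965

Roommate i's FOC: ∂u_i/∂s_i = α_i − s_i = 0, so s_i* = α_i.
NE contributions = (0.8, 2.3); S = 3.1.
W^NE = (Σα)·S − ½Σα_i² = 3.1² − ½·5.93 = 6.645.
Planner sets s_i = Σα_j = 3.1 for every i, so S^SO = 2·3.1 = 6.2.
W^SO = (Σα)·S^SO − ½·2·(Σα)² = (2/2)·3.1² = 9.61.
Deadweight loss = W^SO − W^NE = 2.965.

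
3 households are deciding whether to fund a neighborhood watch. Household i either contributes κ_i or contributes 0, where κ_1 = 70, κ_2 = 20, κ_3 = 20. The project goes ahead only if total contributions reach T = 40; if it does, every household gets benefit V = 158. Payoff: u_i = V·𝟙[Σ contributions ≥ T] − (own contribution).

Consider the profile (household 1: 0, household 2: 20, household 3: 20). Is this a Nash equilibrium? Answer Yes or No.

Total = 40 ≥ 40: provided.
Household 1 (pledges 0, payoff 158): pledging 70 → total 110, payoff 88. No gain.
Household 2 (pledges 20, payoff 138): dropping to 0 → total 20, payoff 0. No gain.
Household 3 (pledges 20, payoff 138): dropping to 0 → total 20, payoff 0. No gain.

Yes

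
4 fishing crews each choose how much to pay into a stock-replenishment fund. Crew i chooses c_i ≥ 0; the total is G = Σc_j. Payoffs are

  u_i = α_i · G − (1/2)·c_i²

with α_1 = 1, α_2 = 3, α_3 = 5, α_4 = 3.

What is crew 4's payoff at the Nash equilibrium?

31.5

Crew i's FOC: ∂u_i/∂c_i = α_i − c_i = 0, so c_i* = α_i.
NE contributions = (1, 3, 5, 3); G = 12.
u_4 = α_4·G − ½·(c_4)² = 3·12 − ½·3² = 31.5.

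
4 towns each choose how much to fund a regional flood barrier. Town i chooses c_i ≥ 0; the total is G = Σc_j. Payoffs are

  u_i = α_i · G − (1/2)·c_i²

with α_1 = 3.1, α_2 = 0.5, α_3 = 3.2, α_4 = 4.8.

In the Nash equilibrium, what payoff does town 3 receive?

Town i's FOC: ∂u_i/∂c_i = α_i − c_i = 0, so c_i* = α_i.
NE contributions = (3.1, 0.5, 3.2, 4.8); G = 11.6.
u_3 = α_3·G − ½·(c_3)² = 3.2·11.6 − ½·3.2² = 32.

32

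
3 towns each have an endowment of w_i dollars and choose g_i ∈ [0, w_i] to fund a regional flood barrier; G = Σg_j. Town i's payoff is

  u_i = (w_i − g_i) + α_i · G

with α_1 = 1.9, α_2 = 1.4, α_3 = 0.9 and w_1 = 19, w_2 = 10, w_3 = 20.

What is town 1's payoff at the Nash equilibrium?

55.1

∂u_i/∂g_i = α_i − 1, so town i contributes w_i if α_i > 1, else 0.
α_i > 1 for i ∈ {1, 2}; NE contributions (19, 10, 0), G = 29.
u_1 = (19 − 19) + 1.9·29 = 55.1.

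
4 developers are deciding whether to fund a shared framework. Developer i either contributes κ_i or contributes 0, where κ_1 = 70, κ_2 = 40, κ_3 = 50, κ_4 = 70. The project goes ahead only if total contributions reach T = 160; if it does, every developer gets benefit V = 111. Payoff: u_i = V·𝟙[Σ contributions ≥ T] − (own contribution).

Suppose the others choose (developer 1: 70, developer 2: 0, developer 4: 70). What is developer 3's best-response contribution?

50

Others' total = 140. Contributing 50 brings total to 190 ≥ 160: gain V − κ_3 = 61.
Best response: 50.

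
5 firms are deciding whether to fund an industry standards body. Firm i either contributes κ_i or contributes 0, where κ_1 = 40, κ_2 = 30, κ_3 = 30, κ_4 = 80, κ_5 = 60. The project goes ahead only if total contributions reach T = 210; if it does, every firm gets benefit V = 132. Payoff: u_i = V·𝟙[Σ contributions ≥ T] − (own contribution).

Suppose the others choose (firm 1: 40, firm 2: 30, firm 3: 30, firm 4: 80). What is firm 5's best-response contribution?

60

Others' total = 180. Contributing 60 brings total to 240 ≥ 210: gain V − κ_5 = 72.
Best response: 60.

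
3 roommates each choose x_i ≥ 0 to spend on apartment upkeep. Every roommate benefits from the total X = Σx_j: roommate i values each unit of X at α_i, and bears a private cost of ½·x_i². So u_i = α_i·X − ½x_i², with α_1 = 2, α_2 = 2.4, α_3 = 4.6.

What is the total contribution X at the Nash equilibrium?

9

Roommate i's FOC: ∂u_i/∂x_i = α_i − x_i = 0, so x_i* = α_i.
NE contributions = (2, 2.4, 4.6); X = 9.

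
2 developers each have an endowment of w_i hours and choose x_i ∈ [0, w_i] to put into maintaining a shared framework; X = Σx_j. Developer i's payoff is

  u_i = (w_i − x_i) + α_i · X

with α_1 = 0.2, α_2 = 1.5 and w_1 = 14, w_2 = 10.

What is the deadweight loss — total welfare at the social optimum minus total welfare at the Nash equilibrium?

9.8

∂u_i/∂x_i = α_i − 1, so developer i contributes w_i if α_i > 1, else 0.
α_i > 1 for i ∈ {2}; NE contributions (0, 10), X = 10.
W^NE = Σw_i − X^NE + (Σα_i)·X^NE = 24 + 0.7·10 = 31.
Planner: ∂(Σu_j)/∂x_i = Σα_j − 1 = 0.7 > 0, so everyone contributes w_i; X^SO = 24, W^SO = 24 + 0.7·24 = 40.8.
Deadweight loss = 9.8.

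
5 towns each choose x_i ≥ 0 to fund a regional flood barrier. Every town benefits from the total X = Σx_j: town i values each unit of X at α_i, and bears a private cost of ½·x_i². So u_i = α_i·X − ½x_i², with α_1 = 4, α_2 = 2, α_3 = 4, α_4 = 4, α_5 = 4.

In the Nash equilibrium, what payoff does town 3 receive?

Town i's FOC: ∂u_i/∂x_i = α_i − x_i = 0, so x_i* = α_i.
NE contributions = (4, 2, 4, 4, 4); X = 18.
u_3 = α_3·X − ½·(x_3)² = 4·18 − ½·4² = 64.

64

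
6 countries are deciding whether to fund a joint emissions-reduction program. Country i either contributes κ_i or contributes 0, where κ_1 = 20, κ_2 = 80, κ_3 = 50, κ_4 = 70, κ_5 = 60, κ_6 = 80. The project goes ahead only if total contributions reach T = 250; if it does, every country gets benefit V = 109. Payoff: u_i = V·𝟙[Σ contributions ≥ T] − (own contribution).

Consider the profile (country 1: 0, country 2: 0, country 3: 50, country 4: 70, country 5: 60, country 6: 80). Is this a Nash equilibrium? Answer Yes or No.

Yes

Total = 260 ≥ 250: provided.
Country 1 (pledges 0, payoff 109): pledging 20 → total 280, payoff 89. No gain.
Country 2 (pledges 0, payoff 109): pledging 80 → total 340, payoff 29. No gain.
Country 3 (pledges 50, payoff 59): dropping to 0 → total 210, payoff 0. No gain.
Country 4 (pledges 70, payoff 39): dropping to 0 → total 190, payoff 0. No gain.
Country 5 (pledges 60, payoff 49): dropping to 0 → total 200, payoff 0. No gain.
Country 6 (pledges 80, payoff 29): dropping to 0 → total 180, payoff 0. No gain.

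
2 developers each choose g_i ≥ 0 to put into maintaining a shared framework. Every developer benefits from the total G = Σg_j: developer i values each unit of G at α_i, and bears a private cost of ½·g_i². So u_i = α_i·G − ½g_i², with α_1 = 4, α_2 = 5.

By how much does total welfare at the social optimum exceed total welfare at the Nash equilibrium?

20.5

Developer i's FOC: ∂u_i/∂g_i = α_i − g_i = 0, so g_i* = α_i.
NE contributions = (4, 5); G = 9.
W^NE = (Σα)·G − ½Σα_i² = 9² − ½·41 = 60.5.
Planner sets g_i = Σα_j = 9 for every i, so G^SO = 2·9 = 18.
W^SO = (Σα)·G^SO − ½·2·(Σα)² = (2/2)·9² = 81.
Deadweight loss = W^SO − W^NE = 20.5.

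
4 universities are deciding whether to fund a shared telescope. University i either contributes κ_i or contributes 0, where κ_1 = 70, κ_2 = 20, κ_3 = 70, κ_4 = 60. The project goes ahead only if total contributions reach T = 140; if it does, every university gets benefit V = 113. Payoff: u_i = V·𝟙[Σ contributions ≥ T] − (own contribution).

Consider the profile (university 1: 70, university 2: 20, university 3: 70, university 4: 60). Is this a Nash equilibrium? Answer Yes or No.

Total = 220 ≥ 140: provided.
University 1 (pledges 70, payoff 43): dropping to 0 → total 150, payoff 113. Profitable deviation.

No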